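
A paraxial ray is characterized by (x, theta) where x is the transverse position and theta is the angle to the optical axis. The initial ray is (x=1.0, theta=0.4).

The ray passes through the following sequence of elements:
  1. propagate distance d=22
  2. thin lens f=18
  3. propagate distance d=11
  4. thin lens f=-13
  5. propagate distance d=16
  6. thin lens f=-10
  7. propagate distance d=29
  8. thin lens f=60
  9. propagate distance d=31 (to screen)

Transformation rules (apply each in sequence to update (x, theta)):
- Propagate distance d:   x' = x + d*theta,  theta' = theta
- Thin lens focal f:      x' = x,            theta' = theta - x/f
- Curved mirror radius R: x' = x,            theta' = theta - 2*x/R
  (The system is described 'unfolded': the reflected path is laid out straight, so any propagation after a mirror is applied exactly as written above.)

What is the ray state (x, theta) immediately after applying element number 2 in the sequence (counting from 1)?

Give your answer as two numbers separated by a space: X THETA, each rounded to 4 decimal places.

Answer: 9.8000 -0.1444

Derivation:
Initial: x=1.0000 theta=0.4000
After 1 (propagate distance d=22): x=9.8000 theta=0.4000
After 2 (thin lens f=18): x=9.8000 theta=-13/90 (≈-0.1444)
Rounded to 4 decimal places: x = 9.8000, theta = -0.1444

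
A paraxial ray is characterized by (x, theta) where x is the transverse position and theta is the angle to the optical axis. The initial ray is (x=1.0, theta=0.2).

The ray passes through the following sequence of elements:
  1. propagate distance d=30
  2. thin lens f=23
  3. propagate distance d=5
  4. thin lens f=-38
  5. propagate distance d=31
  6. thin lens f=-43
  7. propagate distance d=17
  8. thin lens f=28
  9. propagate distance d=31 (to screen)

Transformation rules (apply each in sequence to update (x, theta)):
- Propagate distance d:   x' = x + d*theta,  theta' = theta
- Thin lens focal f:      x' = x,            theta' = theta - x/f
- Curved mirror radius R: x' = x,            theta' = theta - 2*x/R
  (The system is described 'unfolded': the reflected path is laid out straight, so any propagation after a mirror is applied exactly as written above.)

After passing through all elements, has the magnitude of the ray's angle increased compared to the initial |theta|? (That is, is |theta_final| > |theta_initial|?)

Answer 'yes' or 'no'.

Initial: x=1.0000 theta=0.2000
After 1 (propagate distance d=30): x=7.0000 theta=0.2000
After 2 (thin lens f=23): x=7.0000 theta=-12/115 (≈-0.1043)
After 3 (propagate distance d=5): x=149/23 (≈6.4783) theta=-12/115 (≈-0.1043)
After 4 (thin lens f=-38): x=149/23 (≈6.4783) theta=289/4370 (≈0.0661)
After 5 (propagate distance d=31): x=37269/4370 (≈8.5284) theta=289/4370 (≈0.0661)
After 6 (thin lens f=-43): x=37269/4370 (≈8.5284) theta=24848/93955 (≈0.2645)
After 7 (propagate distance d=17): x=2447399/187910 (≈13.0243) theta=24848/93955 (≈0.2645)
After 8 (thin lens f=28): x=2447399/187910 (≈13.0243) theta=-1055911/5261480 (≈-0.2007)
After 9 (propagate distance d=31 (to screen)): x=832417/122360 (≈6.8030) theta=-1055911/5261480 (≈-0.2007)
|theta_initial|=0.2000 |theta_final|=1055911/5261480 (≈0.2007) -> increased

Answer: yes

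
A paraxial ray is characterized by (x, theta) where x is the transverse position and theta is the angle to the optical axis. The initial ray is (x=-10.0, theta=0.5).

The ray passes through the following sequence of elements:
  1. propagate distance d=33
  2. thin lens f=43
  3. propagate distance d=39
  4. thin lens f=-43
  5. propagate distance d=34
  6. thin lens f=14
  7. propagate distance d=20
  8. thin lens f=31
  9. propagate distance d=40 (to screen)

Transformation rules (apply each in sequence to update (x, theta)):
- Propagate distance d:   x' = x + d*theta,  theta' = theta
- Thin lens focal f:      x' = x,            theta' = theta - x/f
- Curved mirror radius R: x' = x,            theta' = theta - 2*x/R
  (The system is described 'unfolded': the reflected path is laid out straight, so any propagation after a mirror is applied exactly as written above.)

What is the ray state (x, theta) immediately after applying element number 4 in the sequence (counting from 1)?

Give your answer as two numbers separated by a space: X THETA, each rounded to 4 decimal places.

Initial: x=-10.0000 theta=0.5000
After 1 (propagate distance d=33): x=6.5000 theta=0.5000
After 2 (thin lens f=43): x=6.5000 theta=15/43 (≈0.3488)
After 3 (propagate distance d=39): x=1729/86 (≈20.1047) theta=15/43 (≈0.3488)
After 4 (thin lens f=-43): x=1729/86 (≈20.1047) theta=3019/3698 (≈0.8164)
Rounded to 4 decimal places: x = 20.1047, theta = 0.8164

Answer: 20.1047 0.8164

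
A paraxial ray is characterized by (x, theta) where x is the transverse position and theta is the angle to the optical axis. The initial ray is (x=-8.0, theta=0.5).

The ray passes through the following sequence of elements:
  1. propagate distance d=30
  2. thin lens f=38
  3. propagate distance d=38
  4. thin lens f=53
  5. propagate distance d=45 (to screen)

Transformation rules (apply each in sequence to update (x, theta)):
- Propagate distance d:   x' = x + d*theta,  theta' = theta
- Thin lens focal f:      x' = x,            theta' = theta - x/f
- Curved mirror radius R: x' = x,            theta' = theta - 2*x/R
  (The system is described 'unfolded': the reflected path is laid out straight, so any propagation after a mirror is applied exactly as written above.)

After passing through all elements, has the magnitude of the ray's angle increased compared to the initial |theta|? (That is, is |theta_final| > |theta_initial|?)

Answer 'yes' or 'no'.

Initial: x=-8.0000 theta=0.5000
After 1 (propagate distance d=30): x=7.0000 theta=0.5000
After 2 (thin lens f=38): x=7.0000 theta=6/19 (≈0.3158)
After 3 (propagate distance d=38): x=19.0000 theta=6/19 (≈0.3158)
After 4 (thin lens f=53): x=19.0000 theta=-43/1007 (≈-0.0427)
After 5 (propagate distance d=45 (to screen)): x=17198/1007 (≈17.0785) theta=-43/1007 (≈-0.0427)
|theta_initial|=0.5000 |theta_final|=43/1007 (≈0.0427) -> not increased

Answer: no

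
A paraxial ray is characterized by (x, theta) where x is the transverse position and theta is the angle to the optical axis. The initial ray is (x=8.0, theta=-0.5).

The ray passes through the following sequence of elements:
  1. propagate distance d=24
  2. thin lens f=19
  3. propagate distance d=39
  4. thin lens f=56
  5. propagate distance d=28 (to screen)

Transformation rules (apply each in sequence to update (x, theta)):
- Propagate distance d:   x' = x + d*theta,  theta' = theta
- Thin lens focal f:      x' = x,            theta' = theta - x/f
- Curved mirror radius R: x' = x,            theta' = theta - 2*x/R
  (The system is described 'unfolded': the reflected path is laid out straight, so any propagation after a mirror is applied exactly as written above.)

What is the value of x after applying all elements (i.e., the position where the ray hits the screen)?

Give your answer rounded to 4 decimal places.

Initial: x=8.0000 theta=-0.5000
After 1 (propagate distance d=24): x=-4.0000 theta=-0.5000
After 2 (thin lens f=19): x=-4.0000 theta=-11/38 (≈-0.2895)
After 3 (propagate distance d=39): x=-581/38 (≈-15.2895) theta=-11/38 (≈-0.2895)
After 4 (thin lens f=56): x=-581/38 (≈-15.2895) theta=-5/304 (≈-0.0164)
After 5 (propagate distance d=28 (to screen)): x=-15.7500 theta=-5/304 (≈-0.0164)
Rounded to 4 decimal places: x = -15.7500

Answer: -15.7500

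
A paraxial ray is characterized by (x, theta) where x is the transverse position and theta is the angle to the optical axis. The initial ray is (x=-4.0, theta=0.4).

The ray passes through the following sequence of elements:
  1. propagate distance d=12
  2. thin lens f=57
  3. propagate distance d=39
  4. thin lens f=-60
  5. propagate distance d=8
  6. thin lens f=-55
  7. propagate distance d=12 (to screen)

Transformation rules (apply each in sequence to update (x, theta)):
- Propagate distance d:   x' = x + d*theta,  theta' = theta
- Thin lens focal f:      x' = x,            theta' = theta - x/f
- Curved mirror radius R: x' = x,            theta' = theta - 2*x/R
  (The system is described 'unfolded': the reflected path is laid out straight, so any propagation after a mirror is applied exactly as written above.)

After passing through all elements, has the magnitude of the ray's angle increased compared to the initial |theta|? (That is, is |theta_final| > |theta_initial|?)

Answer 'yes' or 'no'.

Answer: yes

Derivation:
Initial: x=-4.0000 theta=0.4000
After 1 (propagate distance d=12): x=0.8000 theta=0.4000
After 2 (thin lens f=57): x=0.8000 theta=22/57 (≈0.3860)
After 3 (propagate distance d=39): x=1506/95 (≈15.8526) theta=22/57 (≈0.3860)
After 4 (thin lens f=-60): x=1506/95 (≈15.8526) theta=1853/2850 (≈0.6502)
After 5 (propagate distance d=8): x=30002/1425 (≈21.0540) theta=1853/2850 (≈0.6502)
After 6 (thin lens f=-55): x=30002/1425 (≈21.0540) theta=53973/52250 (≈1.0330)
After 7 (propagate distance d=12 (to screen)): x=2621624/78375 (≈33.4497) theta=53973/52250 (≈1.0330)
|theta_initial|=0.4000 |theta_final|=53973/52250 (≈1.0330) -> increased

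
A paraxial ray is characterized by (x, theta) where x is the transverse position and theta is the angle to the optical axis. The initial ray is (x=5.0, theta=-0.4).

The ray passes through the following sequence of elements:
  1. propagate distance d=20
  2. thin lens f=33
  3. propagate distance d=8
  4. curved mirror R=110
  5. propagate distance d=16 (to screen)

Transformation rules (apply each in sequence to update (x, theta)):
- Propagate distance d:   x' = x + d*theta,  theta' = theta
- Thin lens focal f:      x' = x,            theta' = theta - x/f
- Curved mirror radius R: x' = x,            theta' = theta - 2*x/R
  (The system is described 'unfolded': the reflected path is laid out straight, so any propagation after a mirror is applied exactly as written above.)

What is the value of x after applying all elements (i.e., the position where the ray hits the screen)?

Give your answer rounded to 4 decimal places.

Answer: -8.8261

Derivation:
Initial: x=5.0000 theta=-0.4000
After 1 (propagate distance d=20): x=-3.0000 theta=-0.4000
After 2 (thin lens f=33): x=-3.0000 theta=-17/55 (≈-0.3091)
After 3 (propagate distance d=8): x=-301/55 (≈-5.4727) theta=-17/55 (≈-0.3091)
After 4 (curved mirror R=110): x=-301/55 (≈-5.4727) theta=-634/3025 (≈-0.2096)
After 5 (propagate distance d=16 (to screen)): x=-26699/3025 (≈-8.8261) theta=-634/3025 (≈-0.2096)
Rounded to 4 decimal places: x = -8.8261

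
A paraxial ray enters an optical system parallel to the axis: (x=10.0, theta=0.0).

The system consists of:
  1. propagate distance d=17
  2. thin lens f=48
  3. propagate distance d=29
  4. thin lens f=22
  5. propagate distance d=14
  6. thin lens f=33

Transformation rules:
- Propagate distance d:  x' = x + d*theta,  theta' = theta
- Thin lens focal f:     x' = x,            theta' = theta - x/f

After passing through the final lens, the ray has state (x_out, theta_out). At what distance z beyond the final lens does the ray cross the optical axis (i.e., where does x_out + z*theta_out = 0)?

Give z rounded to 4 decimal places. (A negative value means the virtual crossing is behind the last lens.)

Answer: -4.3008

Derivation:
Initial: x=10.0000 theta=0.0000
After 1 (propagate distance d=17): x=10.0000 theta=0.0000
After 2 (thin lens f=48): x=10.0000 theta=-5/24 (≈-0.2083)
After 3 (propagate distance d=29): x=95/24 (≈3.9583) theta=-5/24 (≈-0.2083)
After 4 (thin lens f=22): x=95/24 (≈3.9583) theta=-205/528 (≈-0.3883)
After 5 (propagate distance d=14): x=-65/44 (≈-1.4773) theta=-205/528 (≈-0.3883)
After 6 (thin lens f=33): x=-65/44 (≈-1.4773) theta=-665/1936 (≈-0.3435)
z_focus = -x_out/theta_out = -(-65/44)/(-665/1936) = -572/133 ≈ -4.3008
Rounded to 4 decimal places: z = -4.3008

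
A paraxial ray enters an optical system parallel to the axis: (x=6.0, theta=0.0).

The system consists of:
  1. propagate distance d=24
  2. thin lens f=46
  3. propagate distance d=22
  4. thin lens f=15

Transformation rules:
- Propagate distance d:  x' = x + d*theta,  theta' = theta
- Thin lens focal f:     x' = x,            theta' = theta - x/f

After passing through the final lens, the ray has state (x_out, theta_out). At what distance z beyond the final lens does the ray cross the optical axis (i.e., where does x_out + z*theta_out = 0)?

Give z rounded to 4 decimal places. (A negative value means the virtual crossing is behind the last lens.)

Initial: x=6.0000 theta=0.0000
After 1 (propagate distance d=24): x=6.0000 theta=0.0000
After 2 (thin lens f=46): x=6.0000 theta=-3/23 (≈-0.1304)
After 3 (propagate distance d=22): x=72/23 (≈3.1304) theta=-3/23 (≈-0.1304)
After 4 (thin lens f=15): x=72/23 (≈3.1304) theta=-39/115 (≈-0.3391)
z_focus = -x_out/theta_out = -(72/23)/(-39/115) = 120/13 ≈ 9.2308
Rounded to 4 decimal places: z = 9.2308

Answer: 9.2308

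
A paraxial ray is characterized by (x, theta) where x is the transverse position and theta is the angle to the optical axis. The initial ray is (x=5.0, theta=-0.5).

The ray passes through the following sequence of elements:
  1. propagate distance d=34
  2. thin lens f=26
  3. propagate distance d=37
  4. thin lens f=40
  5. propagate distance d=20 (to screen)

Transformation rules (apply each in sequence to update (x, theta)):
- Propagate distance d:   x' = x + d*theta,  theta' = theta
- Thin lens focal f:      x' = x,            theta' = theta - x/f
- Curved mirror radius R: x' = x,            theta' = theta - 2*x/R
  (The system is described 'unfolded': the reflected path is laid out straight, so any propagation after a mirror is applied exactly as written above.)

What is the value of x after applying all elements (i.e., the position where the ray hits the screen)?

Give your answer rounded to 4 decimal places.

Initial: x=5.0000 theta=-0.5000
After 1 (propagate distance d=34): x=-12.0000 theta=-0.5000
After 2 (thin lens f=26): x=-12.0000 theta=-1/26 (≈-0.0385)
After 3 (propagate distance d=37): x=-349/26 (≈-13.4231) theta=-1/26 (≈-0.0385)
After 4 (thin lens f=40): x=-349/26 (≈-13.4231) theta=309/1040 (≈0.2971)
After 5 (propagate distance d=20 (to screen)): x=-389/52 (≈-7.4808) theta=309/1040 (≈0.2971)
Rounded to 4 decimal places: x = -7.4808

Answer: -7.4808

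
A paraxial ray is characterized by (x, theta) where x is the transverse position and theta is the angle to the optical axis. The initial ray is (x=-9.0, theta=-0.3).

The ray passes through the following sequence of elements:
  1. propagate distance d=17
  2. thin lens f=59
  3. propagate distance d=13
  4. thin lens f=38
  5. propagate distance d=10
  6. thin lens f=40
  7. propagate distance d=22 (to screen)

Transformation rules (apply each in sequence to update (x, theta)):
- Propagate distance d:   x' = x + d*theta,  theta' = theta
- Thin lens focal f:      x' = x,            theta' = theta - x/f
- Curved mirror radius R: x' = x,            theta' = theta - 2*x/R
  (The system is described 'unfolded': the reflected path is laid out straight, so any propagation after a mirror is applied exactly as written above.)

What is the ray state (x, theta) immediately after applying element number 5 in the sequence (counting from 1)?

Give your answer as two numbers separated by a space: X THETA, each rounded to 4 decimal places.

Initial: x=-9.0000 theta=-0.3000
After 1 (propagate distance d=17): x=-14.1000 theta=-0.3000
After 2 (thin lens f=59): x=-14.1000 theta=-18/295 (≈-0.0610)
After 3 (propagate distance d=13): x=-8787/590 (≈-14.8932) theta=-18/295 (≈-0.0610)
After 4 (thin lens f=38): x=-8787/590 (≈-14.8932) theta=7419/22420 (≈0.3309)
After 5 (propagate distance d=10): x=-64929/5605 (≈-11.5841) theta=7419/22420 (≈0.3309)
Rounded to 4 decimal places: x = -11.5841, theta = 0.3309

Answer: -11.5841 0.3309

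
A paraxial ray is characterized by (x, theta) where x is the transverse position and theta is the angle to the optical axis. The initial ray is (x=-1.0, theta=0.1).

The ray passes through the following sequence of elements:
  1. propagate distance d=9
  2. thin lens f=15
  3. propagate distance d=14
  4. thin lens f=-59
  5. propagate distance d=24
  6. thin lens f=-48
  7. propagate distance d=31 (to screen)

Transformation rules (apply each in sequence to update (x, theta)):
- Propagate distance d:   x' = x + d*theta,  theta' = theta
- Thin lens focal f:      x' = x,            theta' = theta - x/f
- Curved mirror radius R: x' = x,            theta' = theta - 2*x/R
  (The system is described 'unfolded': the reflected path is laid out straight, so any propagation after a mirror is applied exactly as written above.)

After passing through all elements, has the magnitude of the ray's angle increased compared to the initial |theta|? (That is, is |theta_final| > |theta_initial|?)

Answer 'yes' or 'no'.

Initial: x=-1.0000 theta=0.1000
After 1 (propagate distance d=9): x=-0.1000 theta=0.1000
After 2 (thin lens f=15): x=-0.1000 theta=8/75 (≈0.1067)
After 3 (propagate distance d=14): x=209/150 (≈1.3933) theta=8/75 (≈0.1067)
After 4 (thin lens f=-59): x=209/150 (≈1.3933) theta=1153/8850 (≈0.1303)
After 5 (propagate distance d=24): x=40003/8850 (≈4.5201) theta=1153/8850 (≈0.1303)
After 6 (thin lens f=-48): x=40003/8850 (≈4.5201) theta=95347/424800 (≈0.2245)
After 7 (propagate distance d=31 (to screen)): x=4875901/424800 (≈11.4781) theta=95347/424800 (≈0.2245)
|theta_initial|=0.1000 |theta_final|=95347/424800 (≈0.2245) -> increased

Answer: yes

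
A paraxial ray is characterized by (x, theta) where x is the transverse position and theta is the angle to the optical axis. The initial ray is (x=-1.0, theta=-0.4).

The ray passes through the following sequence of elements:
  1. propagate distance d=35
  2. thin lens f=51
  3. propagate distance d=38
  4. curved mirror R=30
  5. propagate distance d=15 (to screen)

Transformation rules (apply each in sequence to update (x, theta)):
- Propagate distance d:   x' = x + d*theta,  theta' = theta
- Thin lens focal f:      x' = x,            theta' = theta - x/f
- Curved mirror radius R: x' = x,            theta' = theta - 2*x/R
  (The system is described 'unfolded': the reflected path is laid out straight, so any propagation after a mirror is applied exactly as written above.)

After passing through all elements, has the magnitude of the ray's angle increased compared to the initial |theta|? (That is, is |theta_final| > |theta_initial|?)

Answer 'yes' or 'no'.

Initial: x=-1.0000 theta=-0.4000
After 1 (propagate distance d=35): x=-15.0000 theta=-0.4000
After 2 (thin lens f=51): x=-15.0000 theta=-9/85 (≈-0.1059)
After 3 (propagate distance d=38): x=-1617/85 (≈-19.0235) theta=-9/85 (≈-0.1059)
After 4 (curved mirror R=30): x=-1617/85 (≈-19.0235) theta=494/425 (≈1.1624)
After 5 (propagate distance d=15 (to screen)): x=-27/17 (≈-1.5882) theta=494/425 (≈1.1624)
|theta_initial|=0.4000 |theta_final|=494/425 (≈1.1624) -> increased

Answer: yes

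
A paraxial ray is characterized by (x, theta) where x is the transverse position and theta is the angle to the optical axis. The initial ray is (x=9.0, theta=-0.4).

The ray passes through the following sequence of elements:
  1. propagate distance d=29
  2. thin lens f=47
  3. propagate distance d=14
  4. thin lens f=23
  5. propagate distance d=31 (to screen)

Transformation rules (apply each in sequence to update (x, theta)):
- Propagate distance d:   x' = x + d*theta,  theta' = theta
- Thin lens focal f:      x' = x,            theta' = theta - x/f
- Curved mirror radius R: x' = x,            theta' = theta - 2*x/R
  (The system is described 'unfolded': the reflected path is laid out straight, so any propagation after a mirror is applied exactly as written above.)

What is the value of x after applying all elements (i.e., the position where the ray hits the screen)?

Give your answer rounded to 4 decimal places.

Answer: -8.1023

Derivation:
Initial: x=9.0000 theta=-0.4000
After 1 (propagate distance d=29): x=-2.6000 theta=-0.4000
After 2 (thin lens f=47): x=-2.6000 theta=-81/235 (≈-0.3447)
After 3 (propagate distance d=14): x=-349/47 (≈-7.4255) theta=-81/235 (≈-0.3447)
After 4 (thin lens f=23): x=-349/47 (≈-7.4255) theta=-118/5405 (≈-0.0218)
After 5 (propagate distance d=31 (to screen)): x=-43793/5405 (≈-8.1023) theta=-118/5405 (≈-0.0218)
Rounded to 4 decimal places: x = -8.1023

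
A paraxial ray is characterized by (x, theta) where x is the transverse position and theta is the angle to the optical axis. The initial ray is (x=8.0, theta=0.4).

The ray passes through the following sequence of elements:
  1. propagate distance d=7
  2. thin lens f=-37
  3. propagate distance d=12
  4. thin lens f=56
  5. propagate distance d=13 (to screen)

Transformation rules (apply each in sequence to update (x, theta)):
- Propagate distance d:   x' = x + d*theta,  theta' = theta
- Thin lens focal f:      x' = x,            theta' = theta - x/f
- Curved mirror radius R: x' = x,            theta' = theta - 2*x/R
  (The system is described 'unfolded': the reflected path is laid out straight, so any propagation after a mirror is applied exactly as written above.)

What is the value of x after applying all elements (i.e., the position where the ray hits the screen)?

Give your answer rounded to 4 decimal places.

Initial: x=8.0000 theta=0.4000
After 1 (propagate distance d=7): x=10.8000 theta=0.4000
After 2 (thin lens f=-37): x=10.8000 theta=128/185 (≈0.6919)
After 3 (propagate distance d=12): x=3534/185 (≈19.1027) theta=128/185 (≈0.6919)
After 4 (thin lens f=56): x=3534/185 (≈19.1027) theta=1817/5180 (≈0.3508)
After 5 (propagate distance d=13 (to screen)): x=122573/5180 (≈23.6627) theta=1817/5180 (≈0.3508)
Rounded to 4 decimal places: x = 23.6627

Answer: 23.6627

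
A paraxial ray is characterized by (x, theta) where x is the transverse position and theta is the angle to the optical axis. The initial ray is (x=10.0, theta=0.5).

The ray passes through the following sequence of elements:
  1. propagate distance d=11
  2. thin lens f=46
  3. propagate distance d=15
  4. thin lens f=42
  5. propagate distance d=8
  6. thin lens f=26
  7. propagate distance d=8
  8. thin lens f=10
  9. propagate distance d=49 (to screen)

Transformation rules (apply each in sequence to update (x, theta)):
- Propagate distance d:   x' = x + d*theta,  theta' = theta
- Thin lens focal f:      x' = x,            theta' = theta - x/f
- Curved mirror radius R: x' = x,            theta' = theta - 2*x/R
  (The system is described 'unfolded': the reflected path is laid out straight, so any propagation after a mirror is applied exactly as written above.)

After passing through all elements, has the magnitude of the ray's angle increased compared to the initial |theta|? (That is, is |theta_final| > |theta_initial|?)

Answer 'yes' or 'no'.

Initial: x=10.0000 theta=0.5000
After 1 (propagate distance d=11): x=15.5000 theta=0.5000
After 2 (thin lens f=46): x=15.5000 theta=15/92 (≈0.1630)
After 3 (propagate distance d=15): x=1651/92 (≈17.9457) theta=15/92 (≈0.1630)
After 4 (thin lens f=42): x=1651/92 (≈17.9457) theta=-1021/3864 (≈-0.2642)
After 5 (propagate distance d=8): x=30587/1932 (≈15.8318) theta=-1021/3864 (≈-0.2642)
After 6 (thin lens f=26): x=30587/1932 (≈15.8318) theta=-3655/4186 (≈-0.8731)
After 7 (propagate distance d=8): x=222191/25116 (≈8.8466) theta=-3655/4186 (≈-0.8731)
After 8 (thin lens f=10): x=222191/25116 (≈8.8466) theta=-441491/251160 (≈-1.7578)
After 9 (propagate distance d=49 (to screen)): x=-281321/3640 (≈-77.2860) theta=-441491/251160 (≈-1.7578)
|theta_initial|=0.5000 |theta_final|=441491/251160 (≈1.7578) -> increased

Answer: yes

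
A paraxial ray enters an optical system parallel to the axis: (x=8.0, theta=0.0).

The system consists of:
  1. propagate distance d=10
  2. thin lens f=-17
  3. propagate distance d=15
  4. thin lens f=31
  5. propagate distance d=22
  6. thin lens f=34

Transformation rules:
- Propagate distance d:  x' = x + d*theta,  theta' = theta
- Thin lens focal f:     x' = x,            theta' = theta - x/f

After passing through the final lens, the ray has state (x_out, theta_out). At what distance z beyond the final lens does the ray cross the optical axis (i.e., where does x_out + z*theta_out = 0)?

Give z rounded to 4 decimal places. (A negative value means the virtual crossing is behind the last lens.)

Initial: x=8.0000 theta=0.0000
After 1 (propagate distance d=10): x=8.0000 theta=0.0000
After 2 (thin lens f=-17): x=8.0000 theta=8/17 (≈0.4706)
After 3 (propagate distance d=15): x=256/17 (≈15.0588) theta=8/17 (≈0.4706)
After 4 (thin lens f=31): x=256/17 (≈15.0588) theta=-8/527 (≈-0.0152)
After 5 (propagate distance d=22): x=7760/527 (≈14.7249) theta=-8/527 (≈-0.0152)
After 6 (thin lens f=34): x=7760/527 (≈14.7249) theta=-4016/8959 (≈-0.4483)
z_focus = -x_out/theta_out = -(7760/527)/(-4016/8959) = 8245/251 ≈ 32.8486
Rounded to 4 decimal places: z = 32.8486

Answer: 32.8486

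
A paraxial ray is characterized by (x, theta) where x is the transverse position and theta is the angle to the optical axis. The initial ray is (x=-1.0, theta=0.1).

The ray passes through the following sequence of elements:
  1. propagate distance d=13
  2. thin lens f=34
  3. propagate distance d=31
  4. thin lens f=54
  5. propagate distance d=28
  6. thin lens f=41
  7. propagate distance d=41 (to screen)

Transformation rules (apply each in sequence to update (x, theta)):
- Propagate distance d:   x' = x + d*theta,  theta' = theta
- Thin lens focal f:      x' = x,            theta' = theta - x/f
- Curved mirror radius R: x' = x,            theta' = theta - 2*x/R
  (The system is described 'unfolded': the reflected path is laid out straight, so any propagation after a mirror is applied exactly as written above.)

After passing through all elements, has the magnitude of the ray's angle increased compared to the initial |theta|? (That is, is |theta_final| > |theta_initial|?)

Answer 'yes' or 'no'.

Initial: x=-1.0000 theta=0.1000
After 1 (propagate distance d=13): x=0.3000 theta=0.1000
After 2 (thin lens f=34): x=0.3000 theta=31/340 (≈0.0912)
After 3 (propagate distance d=31): x=1063/340 (≈3.1265) theta=31/340 (≈0.0912)
After 4 (thin lens f=54): x=1063/340 (≈3.1265) theta=611/18360 (≈0.0333)
After 5 (propagate distance d=28): x=7451/1836 (≈4.0583) theta=611/18360 (≈0.0333)
After 6 (thin lens f=41): x=7451/1836 (≈4.0583) theta=-49459/752760 (≈-0.0657)
After 7 (propagate distance d=41 (to screen)): x=25051/18360 (≈1.3644) theta=-49459/752760 (≈-0.0657)
|theta_initial|=0.1000 |theta_final|=49459/752760 (≈0.0657) -> not increased

Answer: no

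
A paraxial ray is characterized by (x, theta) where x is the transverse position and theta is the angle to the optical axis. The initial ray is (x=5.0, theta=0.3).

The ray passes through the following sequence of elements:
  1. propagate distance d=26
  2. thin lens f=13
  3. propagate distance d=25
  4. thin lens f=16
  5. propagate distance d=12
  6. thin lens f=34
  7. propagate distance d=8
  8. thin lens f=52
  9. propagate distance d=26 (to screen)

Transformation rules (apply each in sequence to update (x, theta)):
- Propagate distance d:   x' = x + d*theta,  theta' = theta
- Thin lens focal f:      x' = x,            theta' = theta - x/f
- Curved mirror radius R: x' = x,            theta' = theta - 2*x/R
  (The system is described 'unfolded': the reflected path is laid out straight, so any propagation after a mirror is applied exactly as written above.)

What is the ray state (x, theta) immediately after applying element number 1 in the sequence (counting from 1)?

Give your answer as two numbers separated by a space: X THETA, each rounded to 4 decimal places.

Answer: 12.8000 0.3000

Derivation:
Initial: x=5.0000 theta=0.3000
After 1 (propagate distance d=26): x=12.8000 theta=0.3000
Rounded to 4 decimal places: x = 12.8000, theta = 0.3000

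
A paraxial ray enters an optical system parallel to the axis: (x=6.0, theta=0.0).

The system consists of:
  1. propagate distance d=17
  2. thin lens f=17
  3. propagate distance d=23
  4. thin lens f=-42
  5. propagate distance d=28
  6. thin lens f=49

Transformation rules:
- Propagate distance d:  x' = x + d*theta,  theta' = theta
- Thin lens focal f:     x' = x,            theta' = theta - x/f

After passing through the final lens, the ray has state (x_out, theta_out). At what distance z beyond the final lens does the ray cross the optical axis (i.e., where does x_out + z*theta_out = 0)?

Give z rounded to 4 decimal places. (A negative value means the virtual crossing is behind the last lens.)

Answer: -103.4444

Derivation:
Initial: x=6.0000 theta=0.0000
After 1 (propagate distance d=17): x=6.0000 theta=0.0000
After 2 (thin lens f=17): x=6.0000 theta=-6/17 (≈-0.3529)
After 3 (propagate distance d=23): x=-36/17 (≈-2.1176) theta=-6/17 (≈-0.3529)
After 4 (thin lens f=-42): x=-36/17 (≈-2.1176) theta=-48/119 (≈-0.4034)
After 5 (propagate distance d=28): x=-228/17 (≈-13.4118) theta=-48/119 (≈-0.4034)
After 6 (thin lens f=49): x=-228/17 (≈-13.4118) theta=-108/833 (≈-0.1297)
z_focus = -x_out/theta_out = -(-228/17)/(-108/833) = -931/9 ≈ -103.4444
Rounded to 4 decimal places: z = -103.4444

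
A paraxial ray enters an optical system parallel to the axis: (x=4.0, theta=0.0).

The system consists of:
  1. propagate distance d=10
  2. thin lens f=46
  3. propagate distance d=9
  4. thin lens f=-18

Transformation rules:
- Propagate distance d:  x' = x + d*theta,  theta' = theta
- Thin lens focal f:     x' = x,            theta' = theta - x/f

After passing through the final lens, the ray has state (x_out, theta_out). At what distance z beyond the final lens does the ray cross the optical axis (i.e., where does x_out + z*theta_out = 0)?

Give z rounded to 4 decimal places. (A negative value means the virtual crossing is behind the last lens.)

Answer: -35.0526

Derivation:
Initial: x=4.0000 theta=0.0000
After 1 (propagate distance d=10): x=4.0000 theta=0.0000
After 2 (thin lens f=46): x=4.0000 theta=-2/23 (≈-0.0870)
After 3 (propagate distance d=9): x=74/23 (≈3.2174) theta=-2/23 (≈-0.0870)
After 4 (thin lens f=-18): x=74/23 (≈3.2174) theta=19/207 (≈0.0918)
z_focus = -x_out/theta_out = -(74/23)/(19/207) = -666/19 ≈ -35.0526
Rounded to 4 decimal places: z = -35.0526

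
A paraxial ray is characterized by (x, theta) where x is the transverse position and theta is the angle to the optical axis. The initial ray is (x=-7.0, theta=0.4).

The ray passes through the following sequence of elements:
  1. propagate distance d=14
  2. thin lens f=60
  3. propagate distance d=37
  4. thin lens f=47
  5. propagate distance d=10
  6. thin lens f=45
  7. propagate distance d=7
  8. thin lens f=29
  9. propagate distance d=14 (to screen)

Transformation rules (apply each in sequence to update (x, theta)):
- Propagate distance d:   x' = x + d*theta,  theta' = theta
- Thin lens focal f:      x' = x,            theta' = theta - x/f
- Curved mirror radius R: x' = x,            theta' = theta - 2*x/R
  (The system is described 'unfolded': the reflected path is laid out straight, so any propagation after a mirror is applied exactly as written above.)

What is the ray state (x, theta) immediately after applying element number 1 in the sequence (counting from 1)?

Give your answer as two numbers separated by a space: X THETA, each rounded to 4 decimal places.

Initial: x=-7.0000 theta=0.4000
After 1 (propagate distance d=14): x=-1.4000 theta=0.4000
Rounded to 4 decimal places: x = -1.4000, theta = 0.4000

Answer: -1.4000 0.4000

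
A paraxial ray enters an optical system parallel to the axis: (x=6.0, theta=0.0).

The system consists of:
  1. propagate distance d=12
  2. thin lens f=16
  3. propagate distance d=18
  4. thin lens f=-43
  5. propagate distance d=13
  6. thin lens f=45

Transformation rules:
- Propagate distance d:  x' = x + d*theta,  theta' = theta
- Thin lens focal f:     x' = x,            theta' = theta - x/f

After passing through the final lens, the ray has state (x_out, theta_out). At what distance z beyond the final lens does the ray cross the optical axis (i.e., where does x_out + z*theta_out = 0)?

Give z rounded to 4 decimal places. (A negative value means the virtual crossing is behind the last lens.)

Answer: -22.3006

Derivation:
Initial: x=6.0000 theta=0.0000
After 1 (propagate distance d=12): x=6.0000 theta=0.0000
After 2 (thin lens f=16): x=6.0000 theta=-0.3750
After 3 (propagate distance d=18): x=-0.7500 theta=-0.3750
After 4 (thin lens f=-43): x=-0.7500 theta=-135/344 (≈-0.3924)
After 5 (propagate distance d=13): x=-2013/344 (≈-5.8517) theta=-135/344 (≈-0.3924)
After 6 (thin lens f=45): x=-2013/344 (≈-5.8517) theta=-677/2580 (≈-0.2624)
z_focus = -x_out/theta_out = -(-2013/344)/(-677/2580) = -30195/1354 ≈ -22.3006
Rounded to 4 decimal places: z = -22.3006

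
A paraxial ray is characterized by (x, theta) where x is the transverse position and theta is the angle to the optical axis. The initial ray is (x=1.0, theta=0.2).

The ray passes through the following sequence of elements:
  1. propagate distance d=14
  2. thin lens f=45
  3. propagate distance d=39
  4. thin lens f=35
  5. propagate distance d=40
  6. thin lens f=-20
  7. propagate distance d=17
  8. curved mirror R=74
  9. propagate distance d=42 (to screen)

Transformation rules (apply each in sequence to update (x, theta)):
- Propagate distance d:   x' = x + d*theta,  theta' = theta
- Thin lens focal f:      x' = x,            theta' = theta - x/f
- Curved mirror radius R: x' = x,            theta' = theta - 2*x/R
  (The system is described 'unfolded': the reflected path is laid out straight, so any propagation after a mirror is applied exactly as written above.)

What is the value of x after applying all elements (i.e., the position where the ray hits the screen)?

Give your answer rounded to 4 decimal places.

Answer: 1.5209

Derivation:
Initial: x=1.0000 theta=0.2000
After 1 (propagate distance d=14): x=3.8000 theta=0.2000
After 2 (thin lens f=45): x=3.8000 theta=26/225 (≈0.1156)
After 3 (propagate distance d=39): x=623/75 (≈8.3067) theta=26/225 (≈0.1156)
After 4 (thin lens f=35): x=623/75 (≈8.3067) theta=-137/1125 (≈-0.1218)
After 5 (propagate distance d=40): x=773/225 (≈3.4356) theta=-137/1125 (≈-0.1218)
After 6 (thin lens f=-20): x=773/225 (≈3.4356) theta=0.0500
After 7 (propagate distance d=17): x=3857/900 (≈4.2856) theta=0.0500
After 8 (curved mirror R=74): x=3857/900 (≈4.2856) theta=-548/8325 (≈-0.0658)
After 9 (propagate distance d=42 (to screen)): x=10129/6660 (≈1.5209) theta=-548/8325 (≈-0.0658)
Rounded to 4 decimal places: x = 1.5209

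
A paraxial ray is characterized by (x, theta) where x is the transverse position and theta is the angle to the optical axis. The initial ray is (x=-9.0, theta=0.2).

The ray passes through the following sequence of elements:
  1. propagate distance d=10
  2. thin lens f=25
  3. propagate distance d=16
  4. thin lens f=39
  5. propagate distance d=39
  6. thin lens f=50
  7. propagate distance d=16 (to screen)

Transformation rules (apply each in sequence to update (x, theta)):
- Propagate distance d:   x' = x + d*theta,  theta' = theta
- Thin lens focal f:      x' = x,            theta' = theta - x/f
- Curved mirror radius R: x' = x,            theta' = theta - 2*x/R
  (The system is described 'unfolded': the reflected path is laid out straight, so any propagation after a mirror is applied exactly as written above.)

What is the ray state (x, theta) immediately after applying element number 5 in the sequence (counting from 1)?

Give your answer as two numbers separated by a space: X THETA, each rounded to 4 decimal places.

Initial: x=-9.0000 theta=0.2000
After 1 (propagate distance d=10): x=-7.0000 theta=0.2000
After 2 (thin lens f=25): x=-7.0000 theta=0.4800
After 3 (propagate distance d=16): x=0.6800 theta=0.4800
After 4 (thin lens f=39): x=0.6800 theta=451/975 (≈0.4626)
After 5 (propagate distance d=39): x=18.7200 theta=451/975 (≈0.4626)
Rounded to 4 decimal places: x = 18.7200, theta = 0.4626

Answer: 18.7200 0.4626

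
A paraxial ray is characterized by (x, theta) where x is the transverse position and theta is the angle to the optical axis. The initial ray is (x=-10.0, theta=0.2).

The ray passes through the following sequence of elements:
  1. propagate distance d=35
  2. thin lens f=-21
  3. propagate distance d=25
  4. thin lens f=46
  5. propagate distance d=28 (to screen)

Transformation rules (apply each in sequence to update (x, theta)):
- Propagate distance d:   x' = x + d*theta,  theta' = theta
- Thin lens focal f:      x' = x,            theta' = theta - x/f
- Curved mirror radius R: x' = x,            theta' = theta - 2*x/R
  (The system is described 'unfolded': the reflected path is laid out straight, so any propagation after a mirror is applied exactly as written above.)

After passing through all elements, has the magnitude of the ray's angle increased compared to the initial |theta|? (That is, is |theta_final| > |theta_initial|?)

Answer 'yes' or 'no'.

Answer: no

Derivation:
Initial: x=-10.0000 theta=0.2000
After 1 (propagate distance d=35): x=-3.0000 theta=0.2000
After 2 (thin lens f=-21): x=-3.0000 theta=2/35 (≈0.0571)
After 3 (propagate distance d=25): x=-11/7 (≈-1.5714) theta=2/35 (≈0.0571)
After 4 (thin lens f=46): x=-11/7 (≈-1.5714) theta=21/230 (≈0.0913)
After 5 (propagate distance d=28 (to screen)): x=793/805 (≈0.9851) theta=21/230 (≈0.0913)
|theta_initial|=0.2000 |theta_final|=21/230 (≈0.0913) -> not increased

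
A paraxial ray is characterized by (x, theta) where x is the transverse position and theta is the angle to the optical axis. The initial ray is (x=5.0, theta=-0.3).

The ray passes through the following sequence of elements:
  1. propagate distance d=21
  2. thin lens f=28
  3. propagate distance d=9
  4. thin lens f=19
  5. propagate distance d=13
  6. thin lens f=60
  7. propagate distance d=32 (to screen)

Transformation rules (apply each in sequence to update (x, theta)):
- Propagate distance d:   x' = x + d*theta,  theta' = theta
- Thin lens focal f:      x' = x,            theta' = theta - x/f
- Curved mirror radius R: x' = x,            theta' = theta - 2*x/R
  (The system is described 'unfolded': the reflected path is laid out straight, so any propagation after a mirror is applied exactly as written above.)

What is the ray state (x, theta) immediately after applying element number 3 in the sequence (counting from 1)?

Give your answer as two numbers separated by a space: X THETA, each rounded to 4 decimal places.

Answer: -3.5821 -0.2536

Derivation:
Initial: x=5.0000 theta=-0.3000
After 1 (propagate distance d=21): x=-1.3000 theta=-0.3000
After 2 (thin lens f=28): x=-1.3000 theta=-71/280 (≈-0.2536)
After 3 (propagate distance d=9): x=-1003/280 (≈-3.5821) theta=-71/280 (≈-0.2536)
Rounded to 4 decimal places: x = -3.5821, theta = -0.2536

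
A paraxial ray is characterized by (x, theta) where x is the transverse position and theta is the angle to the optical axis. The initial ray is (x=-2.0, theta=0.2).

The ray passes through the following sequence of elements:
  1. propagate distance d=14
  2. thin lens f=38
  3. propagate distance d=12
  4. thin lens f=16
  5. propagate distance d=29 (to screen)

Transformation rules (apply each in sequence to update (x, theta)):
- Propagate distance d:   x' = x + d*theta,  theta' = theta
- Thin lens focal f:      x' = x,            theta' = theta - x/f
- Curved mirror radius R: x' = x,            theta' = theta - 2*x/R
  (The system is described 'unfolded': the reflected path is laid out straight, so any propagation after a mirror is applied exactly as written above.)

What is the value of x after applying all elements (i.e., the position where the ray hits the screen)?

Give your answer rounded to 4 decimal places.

Initial: x=-2.0000 theta=0.2000
After 1 (propagate distance d=14): x=0.8000 theta=0.2000
After 2 (thin lens f=38): x=0.8000 theta=17/95 (≈0.1789)
After 3 (propagate distance d=12): x=56/19 (≈2.9474) theta=17/95 (≈0.1789)
After 4 (thin lens f=16): x=56/19 (≈2.9474) theta=-1/190 (≈-0.0053)
After 5 (propagate distance d=29 (to screen)): x=531/190 (≈2.7947) theta=-1/190 (≈-0.0053)
Rounded to 4 decimal places: x = 2.7947

Answer: 2.7947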